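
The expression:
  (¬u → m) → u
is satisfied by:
  {u: True, m: False}
  {m: False, u: False}
  {m: True, u: True}


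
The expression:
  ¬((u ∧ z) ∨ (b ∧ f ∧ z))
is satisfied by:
  {b: False, u: False, z: False, f: False}
  {f: True, b: False, u: False, z: False}
  {b: True, f: False, u: False, z: False}
  {f: True, b: True, u: False, z: False}
  {u: True, f: False, b: False, z: False}
  {f: True, u: True, b: False, z: False}
  {u: True, b: True, f: False, z: False}
  {f: True, u: True, b: True, z: False}
  {z: True, f: False, b: False, u: False}
  {z: True, f: True, b: False, u: False}
  {z: True, b: True, f: False, u: False}


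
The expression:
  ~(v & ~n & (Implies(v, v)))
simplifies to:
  n | ~v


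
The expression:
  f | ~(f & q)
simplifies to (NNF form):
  True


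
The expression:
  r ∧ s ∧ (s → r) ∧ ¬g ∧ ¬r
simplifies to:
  False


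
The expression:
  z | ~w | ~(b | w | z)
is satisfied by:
  {z: True, w: False}
  {w: False, z: False}
  {w: True, z: True}


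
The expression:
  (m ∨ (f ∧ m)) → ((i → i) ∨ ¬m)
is always true.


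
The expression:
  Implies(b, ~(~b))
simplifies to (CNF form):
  True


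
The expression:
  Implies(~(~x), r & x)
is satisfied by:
  {r: True, x: False}
  {x: False, r: False}
  {x: True, r: True}


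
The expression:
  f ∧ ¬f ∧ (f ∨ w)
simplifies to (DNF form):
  False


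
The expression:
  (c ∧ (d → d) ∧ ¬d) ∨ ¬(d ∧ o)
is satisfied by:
  {o: False, d: False}
  {d: True, o: False}
  {o: True, d: False}


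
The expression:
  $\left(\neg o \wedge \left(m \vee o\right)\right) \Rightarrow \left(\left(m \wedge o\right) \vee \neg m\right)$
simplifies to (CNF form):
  $o \vee \neg m$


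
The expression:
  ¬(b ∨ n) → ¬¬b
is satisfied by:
  {n: True, b: True}
  {n: True, b: False}
  {b: True, n: False}


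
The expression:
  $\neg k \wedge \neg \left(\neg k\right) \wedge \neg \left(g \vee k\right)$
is never true.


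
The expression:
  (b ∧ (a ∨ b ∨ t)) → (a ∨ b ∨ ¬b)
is always true.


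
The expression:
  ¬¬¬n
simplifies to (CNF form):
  ¬n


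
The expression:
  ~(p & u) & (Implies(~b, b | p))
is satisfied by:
  {b: True, p: False, u: False}
  {u: True, b: True, p: False}
  {p: True, b: True, u: False}
  {p: True, b: False, u: False}


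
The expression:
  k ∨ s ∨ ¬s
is always true.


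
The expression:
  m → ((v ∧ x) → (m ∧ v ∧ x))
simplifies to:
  True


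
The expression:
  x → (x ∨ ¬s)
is always true.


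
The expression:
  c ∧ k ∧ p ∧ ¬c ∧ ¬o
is never true.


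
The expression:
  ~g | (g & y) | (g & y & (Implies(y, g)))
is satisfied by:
  {y: True, g: False}
  {g: False, y: False}
  {g: True, y: True}


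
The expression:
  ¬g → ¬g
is always true.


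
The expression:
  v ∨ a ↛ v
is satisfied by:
  {a: True, v: True}
  {a: True, v: False}
  {v: True, a: False}


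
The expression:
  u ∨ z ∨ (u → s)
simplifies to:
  True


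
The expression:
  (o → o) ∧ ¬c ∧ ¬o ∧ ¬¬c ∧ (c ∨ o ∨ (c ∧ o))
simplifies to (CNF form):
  False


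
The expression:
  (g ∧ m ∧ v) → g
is always true.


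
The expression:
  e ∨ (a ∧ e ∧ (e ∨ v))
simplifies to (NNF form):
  e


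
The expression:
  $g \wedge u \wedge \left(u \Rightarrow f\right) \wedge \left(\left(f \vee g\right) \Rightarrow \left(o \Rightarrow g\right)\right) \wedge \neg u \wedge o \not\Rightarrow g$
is never true.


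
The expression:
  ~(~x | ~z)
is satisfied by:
  {z: True, x: True}


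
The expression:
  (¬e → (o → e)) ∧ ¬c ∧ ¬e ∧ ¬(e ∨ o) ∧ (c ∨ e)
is never true.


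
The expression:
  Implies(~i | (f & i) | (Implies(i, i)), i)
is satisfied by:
  {i: True}


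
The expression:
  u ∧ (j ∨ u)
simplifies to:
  u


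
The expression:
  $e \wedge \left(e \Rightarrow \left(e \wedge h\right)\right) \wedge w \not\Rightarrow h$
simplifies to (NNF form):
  $\text{False}$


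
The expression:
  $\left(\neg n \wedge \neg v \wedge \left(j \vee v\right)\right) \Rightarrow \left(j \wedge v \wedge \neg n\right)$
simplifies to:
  $n \vee v \vee \neg j$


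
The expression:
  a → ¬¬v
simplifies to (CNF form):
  v ∨ ¬a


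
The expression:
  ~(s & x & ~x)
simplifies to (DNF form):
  True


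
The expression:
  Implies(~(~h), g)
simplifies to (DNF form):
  g | ~h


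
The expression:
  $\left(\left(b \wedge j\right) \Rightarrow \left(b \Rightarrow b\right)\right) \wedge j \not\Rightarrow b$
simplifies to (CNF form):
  $j \wedge \neg b$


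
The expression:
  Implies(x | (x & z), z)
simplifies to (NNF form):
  z | ~x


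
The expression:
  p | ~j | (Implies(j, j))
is always true.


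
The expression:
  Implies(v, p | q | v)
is always true.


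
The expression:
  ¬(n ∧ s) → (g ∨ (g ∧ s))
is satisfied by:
  {g: True, s: True, n: True}
  {g: True, s: True, n: False}
  {g: True, n: True, s: False}
  {g: True, n: False, s: False}
  {s: True, n: True, g: False}


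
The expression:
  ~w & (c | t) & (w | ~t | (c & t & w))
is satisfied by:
  {c: True, w: False, t: False}


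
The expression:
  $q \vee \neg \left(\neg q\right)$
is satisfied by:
  {q: True}


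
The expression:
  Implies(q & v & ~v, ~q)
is always true.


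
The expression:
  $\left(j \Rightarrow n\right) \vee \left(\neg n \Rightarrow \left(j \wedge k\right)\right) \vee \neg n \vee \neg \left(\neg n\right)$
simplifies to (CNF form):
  $\text{True}$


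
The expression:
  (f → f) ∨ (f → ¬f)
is always true.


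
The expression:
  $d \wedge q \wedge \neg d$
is never true.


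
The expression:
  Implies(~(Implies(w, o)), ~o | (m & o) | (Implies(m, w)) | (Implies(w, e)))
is always true.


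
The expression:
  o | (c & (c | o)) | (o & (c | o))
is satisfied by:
  {o: True, c: True}
  {o: True, c: False}
  {c: True, o: False}


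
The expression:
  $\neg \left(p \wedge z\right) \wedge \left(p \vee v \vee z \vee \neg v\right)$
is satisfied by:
  {p: False, z: False}
  {z: True, p: False}
  {p: True, z: False}


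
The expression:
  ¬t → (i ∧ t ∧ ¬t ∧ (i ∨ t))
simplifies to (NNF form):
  t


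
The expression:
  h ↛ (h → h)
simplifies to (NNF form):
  False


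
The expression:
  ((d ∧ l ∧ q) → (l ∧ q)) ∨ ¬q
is always true.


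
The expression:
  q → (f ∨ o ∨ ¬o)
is always true.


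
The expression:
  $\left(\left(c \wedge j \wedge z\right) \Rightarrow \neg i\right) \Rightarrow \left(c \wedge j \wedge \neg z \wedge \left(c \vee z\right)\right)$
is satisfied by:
  {c: True, j: True, i: True, z: False}
  {c: True, j: True, z: False, i: False}
  {c: True, j: True, i: True, z: True}


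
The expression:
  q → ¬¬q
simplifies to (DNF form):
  True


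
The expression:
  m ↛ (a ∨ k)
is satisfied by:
  {m: True, k: False, a: False}


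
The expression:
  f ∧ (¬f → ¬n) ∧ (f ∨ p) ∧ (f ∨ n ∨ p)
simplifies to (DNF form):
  f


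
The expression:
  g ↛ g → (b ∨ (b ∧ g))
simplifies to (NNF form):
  True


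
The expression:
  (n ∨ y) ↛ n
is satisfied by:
  {y: True, n: False}


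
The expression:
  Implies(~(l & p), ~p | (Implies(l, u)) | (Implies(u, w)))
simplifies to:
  True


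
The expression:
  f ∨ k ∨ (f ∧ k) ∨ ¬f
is always true.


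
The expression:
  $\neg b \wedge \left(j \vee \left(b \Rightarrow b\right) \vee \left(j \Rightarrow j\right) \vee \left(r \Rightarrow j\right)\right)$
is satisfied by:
  {b: False}


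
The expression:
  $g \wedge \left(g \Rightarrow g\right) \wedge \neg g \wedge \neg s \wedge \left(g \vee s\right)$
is never true.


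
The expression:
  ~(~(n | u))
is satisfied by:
  {n: True, u: True}
  {n: True, u: False}
  {u: True, n: False}


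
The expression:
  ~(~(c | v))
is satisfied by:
  {c: True, v: True}
  {c: True, v: False}
  {v: True, c: False}


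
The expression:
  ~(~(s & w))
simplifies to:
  s & w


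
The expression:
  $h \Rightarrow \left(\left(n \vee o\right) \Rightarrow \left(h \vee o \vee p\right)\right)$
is always true.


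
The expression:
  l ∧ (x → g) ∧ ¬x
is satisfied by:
  {l: True, x: False}


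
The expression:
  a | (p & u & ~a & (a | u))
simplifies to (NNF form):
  a | (p & u)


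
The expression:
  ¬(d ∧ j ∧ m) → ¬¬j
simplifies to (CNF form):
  j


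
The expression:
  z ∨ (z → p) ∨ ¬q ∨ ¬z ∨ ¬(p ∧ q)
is always true.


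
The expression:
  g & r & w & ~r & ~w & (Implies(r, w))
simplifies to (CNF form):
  False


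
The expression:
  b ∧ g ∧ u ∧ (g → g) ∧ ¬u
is never true.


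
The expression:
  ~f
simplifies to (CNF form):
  ~f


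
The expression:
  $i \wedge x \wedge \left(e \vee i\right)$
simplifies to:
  $i \wedge x$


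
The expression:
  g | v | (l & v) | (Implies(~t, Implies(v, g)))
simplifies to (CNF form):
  True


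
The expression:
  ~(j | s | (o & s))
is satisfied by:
  {j: False, s: False}


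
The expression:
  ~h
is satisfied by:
  {h: False}


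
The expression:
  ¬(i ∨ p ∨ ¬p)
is never true.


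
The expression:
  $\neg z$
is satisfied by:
  {z: False}


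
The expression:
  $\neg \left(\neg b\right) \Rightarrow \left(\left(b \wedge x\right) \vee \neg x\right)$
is always true.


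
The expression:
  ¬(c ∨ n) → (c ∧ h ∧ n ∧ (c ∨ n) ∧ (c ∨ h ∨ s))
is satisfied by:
  {n: True, c: True}
  {n: True, c: False}
  {c: True, n: False}


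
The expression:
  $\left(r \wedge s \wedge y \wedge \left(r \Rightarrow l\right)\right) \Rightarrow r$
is always true.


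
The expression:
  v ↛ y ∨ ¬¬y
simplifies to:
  v ∨ y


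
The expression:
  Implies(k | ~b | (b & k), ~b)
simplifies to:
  ~b | ~k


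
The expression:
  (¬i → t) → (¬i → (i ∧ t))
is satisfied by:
  {i: True, t: False}
  {t: False, i: False}
  {t: True, i: True}


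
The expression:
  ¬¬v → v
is always true.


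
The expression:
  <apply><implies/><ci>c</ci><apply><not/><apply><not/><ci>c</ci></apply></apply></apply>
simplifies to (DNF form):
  <true/>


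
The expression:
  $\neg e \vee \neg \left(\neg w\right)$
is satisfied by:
  {w: True, e: False}
  {e: False, w: False}
  {e: True, w: True}


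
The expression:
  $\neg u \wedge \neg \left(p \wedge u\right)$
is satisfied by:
  {u: False}


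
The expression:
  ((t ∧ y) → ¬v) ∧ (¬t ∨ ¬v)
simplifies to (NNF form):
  ¬t ∨ ¬v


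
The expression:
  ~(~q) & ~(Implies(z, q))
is never true.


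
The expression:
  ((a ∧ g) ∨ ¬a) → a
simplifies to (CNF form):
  a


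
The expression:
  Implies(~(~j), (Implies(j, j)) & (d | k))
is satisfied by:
  {d: True, k: True, j: False}
  {d: True, k: False, j: False}
  {k: True, d: False, j: False}
  {d: False, k: False, j: False}
  {j: True, d: True, k: True}
  {j: True, d: True, k: False}
  {j: True, k: True, d: False}


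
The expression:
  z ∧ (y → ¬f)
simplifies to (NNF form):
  z ∧ (¬f ∨ ¬y)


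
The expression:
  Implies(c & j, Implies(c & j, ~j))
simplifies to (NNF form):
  ~c | ~j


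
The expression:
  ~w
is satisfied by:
  {w: False}


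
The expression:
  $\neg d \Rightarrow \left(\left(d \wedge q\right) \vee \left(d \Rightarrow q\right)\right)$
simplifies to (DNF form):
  $\text{True}$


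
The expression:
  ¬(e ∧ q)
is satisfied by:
  {e: False, q: False}
  {q: True, e: False}
  {e: True, q: False}


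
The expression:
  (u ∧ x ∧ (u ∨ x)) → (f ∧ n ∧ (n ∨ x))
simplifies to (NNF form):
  (f ∧ n) ∨ ¬u ∨ ¬x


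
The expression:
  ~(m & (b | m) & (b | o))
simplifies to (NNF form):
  ~m | (~b & ~o)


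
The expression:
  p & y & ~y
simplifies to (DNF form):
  False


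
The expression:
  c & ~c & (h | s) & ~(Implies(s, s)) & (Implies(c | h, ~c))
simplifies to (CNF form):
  False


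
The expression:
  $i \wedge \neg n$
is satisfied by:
  {i: True, n: False}


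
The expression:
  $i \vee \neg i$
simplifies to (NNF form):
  $\text{True}$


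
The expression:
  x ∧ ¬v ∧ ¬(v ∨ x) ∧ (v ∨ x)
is never true.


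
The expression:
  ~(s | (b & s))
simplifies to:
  ~s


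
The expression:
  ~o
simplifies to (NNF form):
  ~o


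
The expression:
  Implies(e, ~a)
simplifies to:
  ~a | ~e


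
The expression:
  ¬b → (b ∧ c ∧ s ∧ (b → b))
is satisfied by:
  {b: True}


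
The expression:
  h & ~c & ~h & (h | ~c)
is never true.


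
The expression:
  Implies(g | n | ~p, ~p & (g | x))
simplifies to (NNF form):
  (g & ~p) | (x & ~p) | (p & ~g & ~n)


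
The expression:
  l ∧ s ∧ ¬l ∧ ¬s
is never true.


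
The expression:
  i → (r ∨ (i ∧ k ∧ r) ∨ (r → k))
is always true.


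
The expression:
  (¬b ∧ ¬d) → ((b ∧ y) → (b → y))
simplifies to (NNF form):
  True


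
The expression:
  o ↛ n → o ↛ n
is always true.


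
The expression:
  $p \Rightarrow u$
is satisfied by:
  {u: True, p: False}
  {p: False, u: False}
  {p: True, u: True}


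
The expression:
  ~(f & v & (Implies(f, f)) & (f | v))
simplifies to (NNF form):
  ~f | ~v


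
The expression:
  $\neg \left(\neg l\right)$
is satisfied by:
  {l: True}


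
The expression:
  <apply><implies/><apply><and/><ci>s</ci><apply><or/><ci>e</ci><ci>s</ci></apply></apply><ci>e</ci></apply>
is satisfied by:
  {e: True, s: False}
  {s: False, e: False}
  {s: True, e: True}


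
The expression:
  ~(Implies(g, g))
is never true.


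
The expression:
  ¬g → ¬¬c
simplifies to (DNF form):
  c ∨ g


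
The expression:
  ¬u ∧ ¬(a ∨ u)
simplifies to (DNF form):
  ¬a ∧ ¬u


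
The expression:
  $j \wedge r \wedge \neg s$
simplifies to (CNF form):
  $j \wedge r \wedge \neg s$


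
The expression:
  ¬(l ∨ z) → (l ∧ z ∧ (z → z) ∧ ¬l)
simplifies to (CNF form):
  l ∨ z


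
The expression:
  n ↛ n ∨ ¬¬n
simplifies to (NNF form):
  n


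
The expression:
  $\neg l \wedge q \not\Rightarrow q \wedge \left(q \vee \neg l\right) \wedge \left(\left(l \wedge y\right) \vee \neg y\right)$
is never true.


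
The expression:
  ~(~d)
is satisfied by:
  {d: True}


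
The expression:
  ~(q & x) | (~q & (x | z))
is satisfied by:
  {q: False, x: False}
  {x: True, q: False}
  {q: True, x: False}


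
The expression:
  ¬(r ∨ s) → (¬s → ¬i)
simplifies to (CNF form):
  r ∨ s ∨ ¬i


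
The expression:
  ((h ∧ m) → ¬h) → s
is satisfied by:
  {m: True, s: True, h: True}
  {m: True, s: True, h: False}
  {s: True, h: True, m: False}
  {s: True, h: False, m: False}
  {m: True, h: True, s: False}


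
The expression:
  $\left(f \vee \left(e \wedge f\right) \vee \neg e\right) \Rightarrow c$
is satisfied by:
  {c: True, e: True, f: False}
  {c: True, f: False, e: False}
  {c: True, e: True, f: True}
  {c: True, f: True, e: False}
  {e: True, f: False, c: False}


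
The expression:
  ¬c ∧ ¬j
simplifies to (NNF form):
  ¬c ∧ ¬j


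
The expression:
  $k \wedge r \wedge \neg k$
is never true.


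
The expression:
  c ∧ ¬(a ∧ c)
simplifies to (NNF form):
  c ∧ ¬a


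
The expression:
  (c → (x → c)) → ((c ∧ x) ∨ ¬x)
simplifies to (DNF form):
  c ∨ ¬x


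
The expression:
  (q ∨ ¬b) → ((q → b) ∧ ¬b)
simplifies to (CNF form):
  ¬q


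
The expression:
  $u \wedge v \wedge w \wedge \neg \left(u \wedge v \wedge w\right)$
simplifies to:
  $\text{False}$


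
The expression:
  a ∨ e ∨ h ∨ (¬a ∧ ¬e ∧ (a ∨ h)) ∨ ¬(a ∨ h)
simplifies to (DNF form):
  True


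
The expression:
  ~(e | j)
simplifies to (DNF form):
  ~e & ~j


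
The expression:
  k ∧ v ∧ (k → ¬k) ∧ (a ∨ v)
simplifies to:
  False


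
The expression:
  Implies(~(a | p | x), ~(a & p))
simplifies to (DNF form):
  True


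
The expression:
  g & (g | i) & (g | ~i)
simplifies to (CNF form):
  g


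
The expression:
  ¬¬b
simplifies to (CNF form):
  b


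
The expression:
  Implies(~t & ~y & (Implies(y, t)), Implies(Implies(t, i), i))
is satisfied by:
  {i: True, y: True, t: True}
  {i: True, y: True, t: False}
  {i: True, t: True, y: False}
  {i: True, t: False, y: False}
  {y: True, t: True, i: False}
  {y: True, t: False, i: False}
  {t: True, y: False, i: False}


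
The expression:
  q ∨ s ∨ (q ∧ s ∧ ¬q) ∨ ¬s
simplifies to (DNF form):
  True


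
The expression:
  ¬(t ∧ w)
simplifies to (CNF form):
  ¬t ∨ ¬w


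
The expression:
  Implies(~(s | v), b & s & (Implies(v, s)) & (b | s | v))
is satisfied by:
  {v: True, s: True}
  {v: True, s: False}
  {s: True, v: False}


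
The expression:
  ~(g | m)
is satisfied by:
  {g: False, m: False}


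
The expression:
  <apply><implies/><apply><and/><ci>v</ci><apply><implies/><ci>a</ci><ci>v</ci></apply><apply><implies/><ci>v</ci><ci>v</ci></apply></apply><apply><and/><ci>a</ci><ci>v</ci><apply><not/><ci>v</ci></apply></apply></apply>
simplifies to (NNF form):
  <apply><not/><ci>v</ci></apply>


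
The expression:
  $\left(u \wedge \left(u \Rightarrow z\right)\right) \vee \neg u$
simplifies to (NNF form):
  $z \vee \neg u$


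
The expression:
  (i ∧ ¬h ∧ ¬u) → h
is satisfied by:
  {u: True, h: True, i: False}
  {u: True, h: False, i: False}
  {h: True, u: False, i: False}
  {u: False, h: False, i: False}
  {i: True, u: True, h: True}
  {i: True, u: True, h: False}
  {i: True, h: True, u: False}


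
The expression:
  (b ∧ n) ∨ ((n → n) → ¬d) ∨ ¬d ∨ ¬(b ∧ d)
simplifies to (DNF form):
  n ∨ ¬b ∨ ¬d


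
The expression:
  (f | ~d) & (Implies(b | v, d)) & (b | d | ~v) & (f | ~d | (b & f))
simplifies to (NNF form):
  (d | ~b) & (d | ~v) & (f | ~d)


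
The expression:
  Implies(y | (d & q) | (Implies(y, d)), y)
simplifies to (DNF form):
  y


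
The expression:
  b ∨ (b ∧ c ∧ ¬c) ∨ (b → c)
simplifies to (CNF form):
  True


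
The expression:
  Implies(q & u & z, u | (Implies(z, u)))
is always true.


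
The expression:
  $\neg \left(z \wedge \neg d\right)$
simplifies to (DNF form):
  $d \vee \neg z$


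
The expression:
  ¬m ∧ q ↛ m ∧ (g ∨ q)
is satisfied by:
  {q: True, m: False}


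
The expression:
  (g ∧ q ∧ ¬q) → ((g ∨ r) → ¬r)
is always true.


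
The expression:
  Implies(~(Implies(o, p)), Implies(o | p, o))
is always true.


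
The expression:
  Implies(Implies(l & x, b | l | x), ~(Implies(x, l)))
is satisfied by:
  {x: True, l: False}


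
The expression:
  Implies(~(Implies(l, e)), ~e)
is always true.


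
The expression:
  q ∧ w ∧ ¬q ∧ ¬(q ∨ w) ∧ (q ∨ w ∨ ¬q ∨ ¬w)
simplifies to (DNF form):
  False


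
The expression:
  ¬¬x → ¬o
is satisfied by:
  {o: False, x: False}
  {x: True, o: False}
  {o: True, x: False}


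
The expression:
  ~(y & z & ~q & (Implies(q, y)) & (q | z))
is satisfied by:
  {q: True, z: False, y: False}
  {z: False, y: False, q: False}
  {y: True, q: True, z: False}
  {y: True, z: False, q: False}
  {q: True, z: True, y: False}
  {z: True, q: False, y: False}
  {y: True, z: True, q: True}


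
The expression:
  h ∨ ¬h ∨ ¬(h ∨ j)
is always true.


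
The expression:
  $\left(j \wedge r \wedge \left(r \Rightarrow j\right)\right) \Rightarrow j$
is always true.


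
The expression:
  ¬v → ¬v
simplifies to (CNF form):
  True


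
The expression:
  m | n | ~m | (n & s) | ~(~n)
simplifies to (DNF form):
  True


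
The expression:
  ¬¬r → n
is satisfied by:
  {n: True, r: False}
  {r: False, n: False}
  {r: True, n: True}


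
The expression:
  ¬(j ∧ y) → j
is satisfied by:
  {j: True}


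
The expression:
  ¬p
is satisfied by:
  {p: False}


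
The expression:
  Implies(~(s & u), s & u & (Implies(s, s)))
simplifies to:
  s & u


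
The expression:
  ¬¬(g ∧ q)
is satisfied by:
  {g: True, q: True}


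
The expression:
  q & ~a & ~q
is never true.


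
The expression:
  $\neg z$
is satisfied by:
  {z: False}


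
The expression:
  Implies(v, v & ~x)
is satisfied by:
  {v: False, x: False}
  {x: True, v: False}
  {v: True, x: False}


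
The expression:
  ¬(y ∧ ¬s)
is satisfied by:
  {s: True, y: False}
  {y: False, s: False}
  {y: True, s: True}


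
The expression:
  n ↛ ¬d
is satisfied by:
  {d: True, n: True}


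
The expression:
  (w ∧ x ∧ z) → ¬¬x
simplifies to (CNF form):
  True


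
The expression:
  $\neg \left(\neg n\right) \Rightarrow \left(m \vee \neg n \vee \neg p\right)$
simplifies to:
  $m \vee \neg n \vee \neg p$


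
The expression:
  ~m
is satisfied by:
  {m: False}


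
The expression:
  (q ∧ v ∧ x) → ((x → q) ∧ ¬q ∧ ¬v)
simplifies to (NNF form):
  ¬q ∨ ¬v ∨ ¬x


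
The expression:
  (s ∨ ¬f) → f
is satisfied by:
  {f: True}


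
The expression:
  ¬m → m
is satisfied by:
  {m: True}


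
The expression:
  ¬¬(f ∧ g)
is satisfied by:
  {g: True, f: True}


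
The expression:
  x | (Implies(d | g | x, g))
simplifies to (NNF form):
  g | x | ~d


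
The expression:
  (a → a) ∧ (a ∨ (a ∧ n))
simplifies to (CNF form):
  a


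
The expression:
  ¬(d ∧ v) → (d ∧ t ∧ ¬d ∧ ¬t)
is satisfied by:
  {d: True, v: True}


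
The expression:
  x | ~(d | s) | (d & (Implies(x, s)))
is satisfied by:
  {x: True, d: True, s: False}
  {x: True, s: False, d: False}
  {d: True, s: False, x: False}
  {d: False, s: False, x: False}
  {x: True, d: True, s: True}
  {x: True, s: True, d: False}
  {d: True, s: True, x: False}


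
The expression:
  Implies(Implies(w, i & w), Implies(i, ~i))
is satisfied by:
  {i: False}


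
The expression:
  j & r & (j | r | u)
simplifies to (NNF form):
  j & r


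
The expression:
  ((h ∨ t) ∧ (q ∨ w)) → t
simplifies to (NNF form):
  t ∨ (¬q ∧ ¬w) ∨ ¬h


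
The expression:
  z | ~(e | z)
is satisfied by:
  {z: True, e: False}
  {e: False, z: False}
  {e: True, z: True}


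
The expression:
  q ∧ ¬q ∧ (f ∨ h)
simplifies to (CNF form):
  False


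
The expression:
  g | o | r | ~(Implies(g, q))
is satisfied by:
  {r: True, o: True, g: True}
  {r: True, o: True, g: False}
  {r: True, g: True, o: False}
  {r: True, g: False, o: False}
  {o: True, g: True, r: False}
  {o: True, g: False, r: False}
  {g: True, o: False, r: False}


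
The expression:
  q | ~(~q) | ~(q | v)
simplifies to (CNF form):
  q | ~v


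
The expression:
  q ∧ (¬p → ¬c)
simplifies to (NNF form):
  q ∧ (p ∨ ¬c)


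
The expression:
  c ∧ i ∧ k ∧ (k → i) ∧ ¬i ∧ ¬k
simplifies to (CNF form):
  False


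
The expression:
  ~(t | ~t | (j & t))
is never true.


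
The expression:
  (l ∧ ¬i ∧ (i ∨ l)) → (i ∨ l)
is always true.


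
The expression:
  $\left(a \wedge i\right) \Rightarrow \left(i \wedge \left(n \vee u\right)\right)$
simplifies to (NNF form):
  $n \vee u \vee \neg a \vee \neg i$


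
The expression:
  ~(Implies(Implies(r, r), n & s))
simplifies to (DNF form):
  ~n | ~s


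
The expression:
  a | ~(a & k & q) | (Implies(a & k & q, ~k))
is always true.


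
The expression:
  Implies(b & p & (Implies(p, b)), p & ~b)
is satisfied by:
  {p: False, b: False}
  {b: True, p: False}
  {p: True, b: False}


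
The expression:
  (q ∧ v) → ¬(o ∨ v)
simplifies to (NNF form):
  ¬q ∨ ¬v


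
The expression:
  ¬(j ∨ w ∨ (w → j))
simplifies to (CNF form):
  False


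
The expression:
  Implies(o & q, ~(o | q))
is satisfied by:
  {o: False, q: False}
  {q: True, o: False}
  {o: True, q: False}


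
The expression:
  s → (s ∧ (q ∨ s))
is always true.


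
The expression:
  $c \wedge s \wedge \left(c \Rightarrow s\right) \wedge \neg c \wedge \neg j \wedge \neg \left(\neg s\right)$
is never true.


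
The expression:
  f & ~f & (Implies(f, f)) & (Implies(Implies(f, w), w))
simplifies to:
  False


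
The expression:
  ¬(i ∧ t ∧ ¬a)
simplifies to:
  a ∨ ¬i ∨ ¬t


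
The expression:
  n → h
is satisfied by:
  {h: True, n: False}
  {n: False, h: False}
  {n: True, h: True}


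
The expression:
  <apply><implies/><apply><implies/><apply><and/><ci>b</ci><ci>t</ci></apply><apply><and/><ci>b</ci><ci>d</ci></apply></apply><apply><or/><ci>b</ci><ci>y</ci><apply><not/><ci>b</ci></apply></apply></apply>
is always true.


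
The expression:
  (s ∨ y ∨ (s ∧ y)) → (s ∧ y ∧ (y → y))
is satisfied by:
  {y: False, s: False}
  {s: True, y: True}


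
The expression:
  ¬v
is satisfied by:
  {v: False}


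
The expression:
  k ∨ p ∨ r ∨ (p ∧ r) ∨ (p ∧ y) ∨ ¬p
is always true.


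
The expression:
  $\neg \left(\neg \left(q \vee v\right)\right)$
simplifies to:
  $q \vee v$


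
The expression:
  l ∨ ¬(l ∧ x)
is always true.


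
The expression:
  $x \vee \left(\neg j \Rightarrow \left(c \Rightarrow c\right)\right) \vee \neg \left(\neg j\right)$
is always true.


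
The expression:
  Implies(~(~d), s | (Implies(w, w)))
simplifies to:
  True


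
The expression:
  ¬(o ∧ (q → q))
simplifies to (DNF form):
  ¬o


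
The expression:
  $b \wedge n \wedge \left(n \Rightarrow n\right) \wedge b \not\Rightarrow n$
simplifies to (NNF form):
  $\text{False}$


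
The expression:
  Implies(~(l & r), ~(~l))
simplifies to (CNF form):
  l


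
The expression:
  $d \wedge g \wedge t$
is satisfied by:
  {t: True, d: True, g: True}


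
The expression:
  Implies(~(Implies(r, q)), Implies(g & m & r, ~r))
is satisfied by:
  {q: True, g: False, m: False, r: False}
  {q: False, g: False, m: False, r: False}
  {r: True, q: True, g: False, m: False}
  {r: True, q: False, g: False, m: False}
  {q: True, m: True, r: False, g: False}
  {m: True, r: False, g: False, q: False}
  {r: True, m: True, q: True, g: False}
  {r: True, m: True, q: False, g: False}
  {q: True, g: True, r: False, m: False}
  {g: True, r: False, m: False, q: False}
  {q: True, r: True, g: True, m: False}
  {r: True, g: True, q: False, m: False}
  {q: True, m: True, g: True, r: False}
  {m: True, g: True, r: False, q: False}
  {r: True, m: True, g: True, q: True}


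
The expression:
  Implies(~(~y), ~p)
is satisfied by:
  {p: False, y: False}
  {y: True, p: False}
  {p: True, y: False}


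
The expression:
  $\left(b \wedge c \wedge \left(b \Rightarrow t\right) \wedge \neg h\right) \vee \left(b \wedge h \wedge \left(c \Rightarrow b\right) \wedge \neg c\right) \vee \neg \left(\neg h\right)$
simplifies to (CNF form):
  $\left(b \vee h\right) \wedge \left(c \vee h\right) \wedge \left(h \vee t\right)$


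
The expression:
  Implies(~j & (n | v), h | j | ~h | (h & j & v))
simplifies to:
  True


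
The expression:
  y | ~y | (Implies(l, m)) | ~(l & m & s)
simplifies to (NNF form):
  True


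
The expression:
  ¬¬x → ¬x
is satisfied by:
  {x: False}


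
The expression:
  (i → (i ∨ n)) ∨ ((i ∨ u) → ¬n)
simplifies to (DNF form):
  True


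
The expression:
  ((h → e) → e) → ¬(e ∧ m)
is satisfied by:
  {m: False, e: False}
  {e: True, m: False}
  {m: True, e: False}


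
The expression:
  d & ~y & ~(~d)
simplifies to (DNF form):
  d & ~y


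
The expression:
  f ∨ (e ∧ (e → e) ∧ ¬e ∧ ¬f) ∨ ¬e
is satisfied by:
  {f: True, e: False}
  {e: False, f: False}
  {e: True, f: True}


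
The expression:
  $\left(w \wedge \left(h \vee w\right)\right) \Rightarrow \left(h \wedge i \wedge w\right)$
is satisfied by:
  {i: True, h: True, w: False}
  {i: True, h: False, w: False}
  {h: True, i: False, w: False}
  {i: False, h: False, w: False}
  {i: True, w: True, h: True}


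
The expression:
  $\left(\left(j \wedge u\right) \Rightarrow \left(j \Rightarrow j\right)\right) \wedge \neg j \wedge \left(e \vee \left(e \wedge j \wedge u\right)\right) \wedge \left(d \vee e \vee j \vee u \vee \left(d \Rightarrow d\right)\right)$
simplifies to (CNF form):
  $e \wedge \neg j$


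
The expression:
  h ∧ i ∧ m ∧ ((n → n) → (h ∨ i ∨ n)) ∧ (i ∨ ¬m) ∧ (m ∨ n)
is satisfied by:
  {h: True, m: True, i: True}


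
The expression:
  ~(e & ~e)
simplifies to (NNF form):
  True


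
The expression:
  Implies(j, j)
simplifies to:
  True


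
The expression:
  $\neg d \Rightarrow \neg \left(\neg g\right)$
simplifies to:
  $d \vee g$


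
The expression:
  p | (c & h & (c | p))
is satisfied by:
  {p: True, h: True, c: True}
  {p: True, h: True, c: False}
  {p: True, c: True, h: False}
  {p: True, c: False, h: False}
  {h: True, c: True, p: False}


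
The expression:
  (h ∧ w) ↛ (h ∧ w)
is never true.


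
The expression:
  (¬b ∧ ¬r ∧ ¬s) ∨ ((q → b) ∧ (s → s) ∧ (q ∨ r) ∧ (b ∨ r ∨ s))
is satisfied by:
  {r: True, b: True, s: False, q: False}
  {r: True, b: True, s: True, q: False}
  {r: True, s: False, q: False, b: False}
  {r: True, s: True, q: False, b: False}
  {b: False, s: False, q: False, r: False}
  {r: True, b: True, q: True, s: False}
  {r: True, b: True, q: True, s: True}
  {s: False, q: True, b: True, r: False}
  {b: True, q: True, s: True, r: False}
  {q: True, b: False, s: False, r: False}


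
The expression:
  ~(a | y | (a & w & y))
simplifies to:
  ~a & ~y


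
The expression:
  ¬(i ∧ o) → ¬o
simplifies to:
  i ∨ ¬o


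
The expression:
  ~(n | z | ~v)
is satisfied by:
  {v: True, z: False, n: False}


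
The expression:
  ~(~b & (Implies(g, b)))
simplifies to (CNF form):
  b | g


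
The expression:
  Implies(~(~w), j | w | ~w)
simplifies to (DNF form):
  True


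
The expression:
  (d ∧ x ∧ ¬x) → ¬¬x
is always true.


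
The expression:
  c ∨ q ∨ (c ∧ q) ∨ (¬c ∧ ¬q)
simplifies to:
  True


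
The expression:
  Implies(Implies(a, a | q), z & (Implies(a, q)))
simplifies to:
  z & (q | ~a)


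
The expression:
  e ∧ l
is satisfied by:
  {e: True, l: True}


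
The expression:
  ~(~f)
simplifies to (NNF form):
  f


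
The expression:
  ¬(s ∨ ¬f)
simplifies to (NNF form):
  f ∧ ¬s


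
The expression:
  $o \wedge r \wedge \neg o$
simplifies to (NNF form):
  $\text{False}$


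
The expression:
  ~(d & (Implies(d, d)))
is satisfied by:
  {d: False}


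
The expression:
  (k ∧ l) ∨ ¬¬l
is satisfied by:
  {l: True}


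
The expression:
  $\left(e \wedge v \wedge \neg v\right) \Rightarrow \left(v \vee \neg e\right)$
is always true.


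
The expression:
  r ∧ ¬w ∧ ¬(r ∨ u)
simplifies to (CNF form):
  False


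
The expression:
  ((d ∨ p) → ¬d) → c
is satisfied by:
  {d: True, c: True}
  {d: True, c: False}
  {c: True, d: False}


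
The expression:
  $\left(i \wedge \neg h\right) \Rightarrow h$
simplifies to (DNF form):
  $h \vee \neg i$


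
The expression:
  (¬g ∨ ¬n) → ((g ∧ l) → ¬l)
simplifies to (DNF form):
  n ∨ ¬g ∨ ¬l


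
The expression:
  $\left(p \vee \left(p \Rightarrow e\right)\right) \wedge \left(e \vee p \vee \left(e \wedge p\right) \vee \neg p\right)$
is always true.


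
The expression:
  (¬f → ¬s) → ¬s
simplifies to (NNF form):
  ¬f ∨ ¬s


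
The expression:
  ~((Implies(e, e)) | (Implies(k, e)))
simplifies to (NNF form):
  False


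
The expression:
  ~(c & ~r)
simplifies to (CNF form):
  r | ~c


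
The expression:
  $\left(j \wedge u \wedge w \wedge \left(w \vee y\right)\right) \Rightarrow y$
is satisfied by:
  {y: True, w: False, u: False, j: False}
  {y: False, w: False, u: False, j: False}
  {j: True, y: True, w: False, u: False}
  {j: True, y: False, w: False, u: False}
  {y: True, u: True, j: False, w: False}
  {u: True, j: False, w: False, y: False}
  {j: True, u: True, y: True, w: False}
  {j: True, u: True, y: False, w: False}
  {y: True, w: True, j: False, u: False}
  {w: True, j: False, u: False, y: False}
  {y: True, j: True, w: True, u: False}
  {j: True, w: True, y: False, u: False}
  {y: True, u: True, w: True, j: False}
  {u: True, w: True, j: False, y: False}
  {j: True, u: True, w: True, y: True}


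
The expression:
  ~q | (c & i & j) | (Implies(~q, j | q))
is always true.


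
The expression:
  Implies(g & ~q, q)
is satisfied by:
  {q: True, g: False}
  {g: False, q: False}
  {g: True, q: True}


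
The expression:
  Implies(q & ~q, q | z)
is always true.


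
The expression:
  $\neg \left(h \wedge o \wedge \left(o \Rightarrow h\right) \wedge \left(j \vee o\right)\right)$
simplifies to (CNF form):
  $\neg h \vee \neg o$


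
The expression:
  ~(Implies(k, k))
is never true.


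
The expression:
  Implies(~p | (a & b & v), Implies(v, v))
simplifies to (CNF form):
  True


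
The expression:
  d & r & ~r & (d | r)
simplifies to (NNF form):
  False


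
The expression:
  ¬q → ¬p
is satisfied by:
  {q: True, p: False}
  {p: False, q: False}
  {p: True, q: True}


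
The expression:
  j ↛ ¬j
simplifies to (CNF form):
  j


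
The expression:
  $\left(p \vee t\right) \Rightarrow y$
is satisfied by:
  {y: True, t: False, p: False}
  {y: True, p: True, t: False}
  {y: True, t: True, p: False}
  {y: True, p: True, t: True}
  {p: False, t: False, y: False}


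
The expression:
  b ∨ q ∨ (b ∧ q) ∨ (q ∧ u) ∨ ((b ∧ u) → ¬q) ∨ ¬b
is always true.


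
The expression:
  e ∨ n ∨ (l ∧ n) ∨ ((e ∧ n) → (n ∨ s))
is always true.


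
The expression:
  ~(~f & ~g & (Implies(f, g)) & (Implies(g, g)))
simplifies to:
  f | g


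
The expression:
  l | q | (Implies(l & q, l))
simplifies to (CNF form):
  True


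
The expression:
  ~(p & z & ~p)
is always true.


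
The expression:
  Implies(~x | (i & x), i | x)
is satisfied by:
  {i: True, x: True}
  {i: True, x: False}
  {x: True, i: False}


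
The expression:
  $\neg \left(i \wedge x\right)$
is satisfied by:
  {x: False, i: False}
  {i: True, x: False}
  {x: True, i: False}


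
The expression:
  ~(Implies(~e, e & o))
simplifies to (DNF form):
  ~e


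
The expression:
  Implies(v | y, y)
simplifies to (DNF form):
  y | ~v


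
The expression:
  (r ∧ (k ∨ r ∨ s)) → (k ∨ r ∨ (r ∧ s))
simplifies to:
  True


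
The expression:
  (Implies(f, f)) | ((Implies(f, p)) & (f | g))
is always true.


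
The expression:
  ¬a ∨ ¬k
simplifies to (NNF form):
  ¬a ∨ ¬k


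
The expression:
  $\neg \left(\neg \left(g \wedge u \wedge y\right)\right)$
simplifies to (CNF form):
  $g \wedge u \wedge y$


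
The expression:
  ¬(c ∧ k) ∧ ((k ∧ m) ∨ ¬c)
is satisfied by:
  {c: False}


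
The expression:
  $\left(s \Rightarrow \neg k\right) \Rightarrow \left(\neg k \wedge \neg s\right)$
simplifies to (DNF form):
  $\left(k \wedge s\right) \vee \left(\neg k \wedge \neg s\right)$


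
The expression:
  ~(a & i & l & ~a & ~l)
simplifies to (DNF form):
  True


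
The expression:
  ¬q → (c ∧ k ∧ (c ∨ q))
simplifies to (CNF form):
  (c ∨ q) ∧ (k ∨ q)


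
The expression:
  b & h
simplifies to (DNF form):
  b & h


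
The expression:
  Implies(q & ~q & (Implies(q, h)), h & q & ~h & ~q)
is always true.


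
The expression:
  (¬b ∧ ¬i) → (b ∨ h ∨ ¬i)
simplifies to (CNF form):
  True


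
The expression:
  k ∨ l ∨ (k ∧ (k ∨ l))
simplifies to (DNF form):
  k ∨ l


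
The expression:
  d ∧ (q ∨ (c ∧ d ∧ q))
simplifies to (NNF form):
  d ∧ q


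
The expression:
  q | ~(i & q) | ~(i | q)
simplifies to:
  True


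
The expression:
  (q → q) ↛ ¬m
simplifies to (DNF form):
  m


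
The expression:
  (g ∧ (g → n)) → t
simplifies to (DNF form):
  t ∨ ¬g ∨ ¬n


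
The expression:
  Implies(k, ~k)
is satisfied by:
  {k: False}


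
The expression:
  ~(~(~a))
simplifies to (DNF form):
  ~a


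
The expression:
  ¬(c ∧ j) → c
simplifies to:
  c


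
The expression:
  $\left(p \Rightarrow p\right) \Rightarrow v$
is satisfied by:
  {v: True}


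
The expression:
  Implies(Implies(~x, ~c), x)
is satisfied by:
  {x: True, c: True}
  {x: True, c: False}
  {c: True, x: False}


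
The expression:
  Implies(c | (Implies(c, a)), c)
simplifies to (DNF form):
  c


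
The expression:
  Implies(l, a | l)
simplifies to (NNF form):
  True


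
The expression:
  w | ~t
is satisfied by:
  {w: True, t: False}
  {t: False, w: False}
  {t: True, w: True}


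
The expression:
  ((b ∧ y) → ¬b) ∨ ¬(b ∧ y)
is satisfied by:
  {y: False, b: False}
  {b: True, y: False}
  {y: True, b: False}


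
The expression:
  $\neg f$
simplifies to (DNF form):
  $\neg f$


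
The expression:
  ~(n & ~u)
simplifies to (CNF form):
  u | ~n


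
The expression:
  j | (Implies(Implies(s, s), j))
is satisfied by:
  {j: True}


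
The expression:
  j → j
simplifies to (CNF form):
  True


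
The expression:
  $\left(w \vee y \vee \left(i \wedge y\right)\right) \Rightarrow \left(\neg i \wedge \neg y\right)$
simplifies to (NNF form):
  $\neg y \wedge \left(\neg i \vee \neg w\right)$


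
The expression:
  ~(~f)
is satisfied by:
  {f: True}


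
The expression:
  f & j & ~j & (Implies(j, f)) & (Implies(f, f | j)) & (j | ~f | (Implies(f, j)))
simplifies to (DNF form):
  False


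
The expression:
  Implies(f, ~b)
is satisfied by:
  {b: False, f: False}
  {f: True, b: False}
  {b: True, f: False}


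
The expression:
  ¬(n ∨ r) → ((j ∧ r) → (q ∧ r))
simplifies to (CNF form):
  True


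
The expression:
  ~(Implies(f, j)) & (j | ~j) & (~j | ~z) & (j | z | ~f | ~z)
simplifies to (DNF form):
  f & ~j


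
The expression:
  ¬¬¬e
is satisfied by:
  {e: False}


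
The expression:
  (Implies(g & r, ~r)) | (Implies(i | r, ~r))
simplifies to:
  ~g | ~r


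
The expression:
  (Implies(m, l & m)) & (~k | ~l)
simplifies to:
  (l & ~k) | (~l & ~m)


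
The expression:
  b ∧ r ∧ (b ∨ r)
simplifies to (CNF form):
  b ∧ r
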